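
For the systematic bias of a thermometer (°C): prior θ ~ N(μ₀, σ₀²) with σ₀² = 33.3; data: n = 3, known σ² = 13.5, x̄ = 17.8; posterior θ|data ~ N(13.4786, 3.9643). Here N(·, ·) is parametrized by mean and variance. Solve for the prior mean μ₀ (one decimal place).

With known observation variance, the Normal–Normal posterior has precision τ_n = τ₀ + n/σ² and mean μ_n = (τ₀μ₀ + (n/σ²)x̄)/τ_n.
Here τ₀ = 1/33.3 = 0.030030 and τ_data = 3/13.5 = 0.222222, so τ_n = 0.252252.
Rearranging for μ₀: μ₀ = (μ_n·τ_n − τ_data·x̄)/τ₀ = (13.4786·0.252252 − 0.222222·17.8) / 0.030030 = -0.555548/0.030030 ≈ -18.5.

μ₀ = -18.5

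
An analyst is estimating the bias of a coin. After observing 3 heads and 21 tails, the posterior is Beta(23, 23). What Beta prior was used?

A Beta(a, b) prior with s successes and f failures in binomial data gives a Beta(a+s, b+f) posterior.
So a = 23 − 3 = 20 and b = 23 − 21 = 2.

Beta(20, 2)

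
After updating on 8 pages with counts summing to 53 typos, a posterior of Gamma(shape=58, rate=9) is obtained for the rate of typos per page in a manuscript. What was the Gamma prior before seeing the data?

A Gamma(α, β) prior (rate parametrization) on a Poisson rate with n observations summing to S gives posterior Gamma(α+S, β+n).
So α = 58 − 53 = 5 and β = 9 − 8 = 1.

Gamma(shape=5, rate=1)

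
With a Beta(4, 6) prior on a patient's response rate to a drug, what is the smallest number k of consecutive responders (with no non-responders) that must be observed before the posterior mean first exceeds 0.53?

After k responders and 0 non-responders the posterior is Beta(4+k, 6), with mean (4+k)/(4+6+k).
Set (4+k)/(10+k) > 0.53 and solve: k > (0.53·10 − 4)/(1 − 0.53) = 2.766.
The smallest integer exceeding 2.766 is 3.

k = 3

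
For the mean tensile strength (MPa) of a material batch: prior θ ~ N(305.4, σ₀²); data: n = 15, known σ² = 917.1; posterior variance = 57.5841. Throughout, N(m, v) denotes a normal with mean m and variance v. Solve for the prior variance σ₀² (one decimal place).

For the Normal–Normal model with known σ², precisions add: τ_n = τ₀ + n/σ².
So 1/σ₀² = 1/57.5841 − 15/917.1 = 0.017366 − 0.016356 = 0.001010.
Hence σ₀² = 1/0.001010 ≈ 990.1.

σ₀² = 990.1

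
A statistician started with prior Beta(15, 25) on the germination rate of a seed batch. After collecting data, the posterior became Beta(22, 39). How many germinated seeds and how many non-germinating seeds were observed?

7 germinated seeds and 14 non-germinating seeds

Beta is conjugate to the binomial likelihood: posterior = Beta(a+s, b+f).
So s = 22 − 15 = 7 and f = 39 − 25 = 14.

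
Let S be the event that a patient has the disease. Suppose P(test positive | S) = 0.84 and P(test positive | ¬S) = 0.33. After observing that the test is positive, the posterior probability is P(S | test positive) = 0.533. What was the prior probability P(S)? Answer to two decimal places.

Bayes' rule in odds form gives O(S|E) = O(S)·[P(E|S)/P(E|¬S)], hence O(S) = O(S|E)/LR.
Posterior odds = 0.533/(1−0.533) = 1.1413. LR = 0.84/0.33 = 2.5455.
Prior odds = 1.1413/2.5455 = 0.4484, so P(S) = 0.4484/(1+0.4484) ≈ 0.31.

P(S) = 0.31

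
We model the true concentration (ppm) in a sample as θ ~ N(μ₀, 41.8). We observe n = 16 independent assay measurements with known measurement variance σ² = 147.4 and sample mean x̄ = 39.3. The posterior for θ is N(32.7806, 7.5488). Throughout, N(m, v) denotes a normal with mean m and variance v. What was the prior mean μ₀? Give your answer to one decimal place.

μ₀ = 3.2

The posterior mean is a precision-weighted average: μ_n = (τ₀μ₀ + τ_data·x̄)/(τ₀+τ_data), with τ₀=1/σ₀² and τ_data=n/σ².
Here τ₀ = 1/41.8 = 0.023923 and τ_data = 16/147.4 = 0.108548, so τ_n = 0.132471.
Rearranging for μ₀: μ₀ = (μ_n·τ_n − τ_data·x̄)/τ₀ = (32.7806·0.132471 − 0.108548·39.3) / 0.023923 = 0.076542/0.023923 ≈ 3.2.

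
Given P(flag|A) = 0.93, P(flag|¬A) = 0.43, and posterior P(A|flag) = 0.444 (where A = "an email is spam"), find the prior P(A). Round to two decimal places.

P(A) = 0.27

Bayes' rule in odds form gives O(A|E) = O(A)·[P(E|A)/P(E|¬A)], hence O(A) = O(A|E)/LR.
Posterior odds = 0.444/(1−0.444) = 0.7986. LR = 0.93/0.43 = 2.1628.
Prior odds = 0.7986/2.1628 = 0.3692, so P(A) = 0.3692/(1+0.3692) ≈ 0.27.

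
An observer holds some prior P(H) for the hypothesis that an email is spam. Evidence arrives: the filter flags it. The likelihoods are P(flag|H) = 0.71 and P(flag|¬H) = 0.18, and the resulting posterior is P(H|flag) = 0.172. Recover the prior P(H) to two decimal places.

In odds form, posterior odds = prior odds × likelihood ratio, so prior odds = posterior odds ÷ LR.
Posterior odds = 0.172/(1−0.172) = 0.2077. LR = 0.71/0.18 = 3.9444.
Prior odds = 0.2077/3.9444 = 0.0527, so P(H) = 0.0527/(1+0.0527) ≈ 0.05.

P(H) = 0.05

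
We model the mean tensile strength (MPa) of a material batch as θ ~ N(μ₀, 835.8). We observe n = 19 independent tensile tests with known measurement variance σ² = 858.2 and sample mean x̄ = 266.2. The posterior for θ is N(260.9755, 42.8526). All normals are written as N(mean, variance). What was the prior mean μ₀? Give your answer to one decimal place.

The posterior mean is a precision-weighted average: μ_n = (τ₀μ₀ + τ_data·x̄)/(τ₀+τ_data), with τ₀=1/σ₀² and τ_data=n/σ².
Here τ₀ = 1/835.8 = 0.001196 and τ_data = 19/858.2 = 0.022139, so τ_n = 0.023335.
Rearranging for μ₀: μ₀ = (μ_n·τ_n − τ_data·x̄)/τ₀ = (260.9755·0.023335 − 0.022139·266.2) / 0.001196 = 0.196461/0.001196 ≈ 164.3.

μ₀ = 164.3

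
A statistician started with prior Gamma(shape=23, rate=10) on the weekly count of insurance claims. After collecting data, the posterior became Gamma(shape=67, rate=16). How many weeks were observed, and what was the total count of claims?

n = 6 weeks with total 44 claims

A Gamma(α, β) prior (rate parametrization) on a Poisson rate with n observations summing to S gives posterior Gamma(α+S, β+n).
Matching: Σxᵢ = 67 − 23 = 44 and n = 16 − 10 = 6.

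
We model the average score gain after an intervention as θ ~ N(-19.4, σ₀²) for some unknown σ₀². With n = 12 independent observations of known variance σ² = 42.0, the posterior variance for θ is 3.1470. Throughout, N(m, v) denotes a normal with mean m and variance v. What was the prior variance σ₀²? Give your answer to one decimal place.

Posterior precision equals prior precision plus data precision: 1/σ_n² = 1/σ₀² + n/σ².
So 1/σ₀² = 1/3.1470 − 12/42.0 = 0.317763 − 0.285714 = 0.032049.
Hence σ₀² = 1/0.032049 ≈ 31.2.

σ₀² = 31.2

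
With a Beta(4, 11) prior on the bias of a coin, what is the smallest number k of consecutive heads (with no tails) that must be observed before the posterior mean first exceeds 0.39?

After k heads and 0 tails the posterior is Beta(4+k, 11), with mean (4+k)/(4+11+k).
Set (4+k)/(15+k) > 0.39 and solve: k > (0.39·15 − 4)/(1 − 0.39) = 3.033.
The smallest integer exceeding 3.033 is 4, and checking k=4: (8)/(19) = 0.4211 > 0.39.

k = 4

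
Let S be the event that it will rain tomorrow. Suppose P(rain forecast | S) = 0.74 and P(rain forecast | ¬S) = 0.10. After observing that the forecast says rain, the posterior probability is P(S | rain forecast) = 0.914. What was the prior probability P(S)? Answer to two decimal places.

Bayes' rule in odds form gives O(S|E) = O(S)·[P(E|S)/P(E|¬S)], hence O(S) = O(S|E)/LR.
Posterior odds = 0.914/(1−0.914) = 10.6279. LR = 0.74/0.10 = 7.4000.
Prior odds = 10.6279/7.4000 = 1.4362, so P(S) = 1.4362/(1+1.4362) ≈ 0.59.

P(S) = 0.59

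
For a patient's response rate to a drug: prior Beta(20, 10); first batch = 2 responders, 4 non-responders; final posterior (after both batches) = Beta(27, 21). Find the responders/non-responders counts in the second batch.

Sequential conjugate updates are equivalent to a single update on the pooled data, so total successes = posterior α − prior α and total failures = posterior β − prior β.
Total across both batches: 27−20=7 responders, 21−10=11 non-responders.
Subtract the first batch: 7−2=5 responders and 11−4=7 non-responders.

5 responders and 7 non-responders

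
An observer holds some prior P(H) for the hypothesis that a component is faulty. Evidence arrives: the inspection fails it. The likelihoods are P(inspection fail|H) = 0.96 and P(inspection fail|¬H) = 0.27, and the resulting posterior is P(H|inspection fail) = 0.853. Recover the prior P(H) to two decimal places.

P(H) = 0.62

Bayes' rule in odds form gives O(H|E) = O(H)·[P(E|H)/P(E|¬H)], hence O(H) = O(H|E)/LR.
Posterior odds = 0.853/(1−0.853) = 5.8027. LR = 0.96/0.27 = 3.5556.
Prior odds = 5.8027/3.5556 = 1.6320, so P(H) = 1.6320/(1+1.6320) ≈ 0.62.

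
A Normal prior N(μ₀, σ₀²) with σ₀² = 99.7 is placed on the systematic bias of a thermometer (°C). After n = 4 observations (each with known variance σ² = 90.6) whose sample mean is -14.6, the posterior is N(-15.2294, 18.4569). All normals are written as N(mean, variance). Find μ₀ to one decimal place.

With known observation variance, the Normal–Normal posterior has precision τ_n = τ₀ + n/σ² and mean μ_n = (τ₀μ₀ + (n/σ²)x̄)/τ_n.
Here τ₀ = 1/99.7 = 0.010030 and τ_data = 4/90.6 = 0.044150, so τ_n = 0.054180.
Rearranging for μ₀: μ₀ = (μ_n·τ_n − τ_data·x̄)/τ₀ = (-15.2294·0.054180 − 0.044150·-14.6) / 0.010030 = -0.180539/0.010030 ≈ -18.0.

μ₀ = -18.0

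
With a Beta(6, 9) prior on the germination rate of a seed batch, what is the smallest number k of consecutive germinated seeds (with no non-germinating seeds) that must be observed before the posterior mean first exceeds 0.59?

After k germinated seeds and 0 non-germinating seeds the posterior is Beta(6+k, 9), with mean (6+k)/(6+9+k).
Set (6+k)/(15+k) > 0.59 and solve: k > (0.59·15 − 6)/(1 − 0.59) = 6.951.
The smallest integer exceeding 6.951 is 7, and checking k=7: (13)/(22) = 0.5909 > 0.59.

k = 7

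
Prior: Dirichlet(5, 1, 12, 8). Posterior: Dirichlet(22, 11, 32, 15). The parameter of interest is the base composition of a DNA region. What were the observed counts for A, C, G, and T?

counts (17, 10, 20, 7)

For a Dirichlet(α) prior with multinomial counts c, the posterior is Dirichlet(α + c) componentwise.
Counts are posterior − prior componentwise: 22−5=17, 11−1=10, 32−12=20, 15−8=7.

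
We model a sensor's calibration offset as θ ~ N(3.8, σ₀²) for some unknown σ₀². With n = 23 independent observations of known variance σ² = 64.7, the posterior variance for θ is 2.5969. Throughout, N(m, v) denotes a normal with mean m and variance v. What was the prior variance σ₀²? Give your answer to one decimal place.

Posterior precision equals prior precision plus data precision: 1/σ_n² = 1/σ₀² + n/σ².
So 1/σ₀² = 1/2.5969 − 23/64.7 = 0.385075 − 0.355487 = 0.029588.
Hence σ₀² = 1/0.029588 ≈ 33.8.

σ₀² = 33.8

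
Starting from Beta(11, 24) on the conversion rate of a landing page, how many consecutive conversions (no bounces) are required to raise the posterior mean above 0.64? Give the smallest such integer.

After k conversions and 0 bounces the posterior is Beta(11+k, 24), with mean (11+k)/(11+24+k).
Set (11+k)/(35+k) > 0.64 and solve: k > (0.64·35 − 11)/(1 − 0.64) = 31.667.
The smallest integer exceeding 31.667 is 32.

k = 32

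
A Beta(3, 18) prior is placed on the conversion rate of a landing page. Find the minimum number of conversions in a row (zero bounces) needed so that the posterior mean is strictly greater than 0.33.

After k conversions and 0 bounces the posterior is Beta(3+k, 18), with mean (3+k)/(3+18+k).
Set (3+k)/(21+k) > 0.33 and solve: k > (0.33·21 − 3)/(1 − 0.33) = 5.866.
The smallest integer exceeding 5.866 is 6.

k = 6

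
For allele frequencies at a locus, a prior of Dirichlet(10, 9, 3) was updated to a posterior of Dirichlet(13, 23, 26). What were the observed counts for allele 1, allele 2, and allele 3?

counts (3, 14, 23)

For a Dirichlet(α) prior with multinomial counts c, the posterior is Dirichlet(α + c) componentwise.
Counts are posterior − prior componentwise: 13−10=3, 23−9=14, 26−3=23.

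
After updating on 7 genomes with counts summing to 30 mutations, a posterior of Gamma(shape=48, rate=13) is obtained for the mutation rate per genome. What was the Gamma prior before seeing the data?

A Gamma(α, β) prior (rate parametrization) on a Poisson rate with n observations summing to S gives posterior Gamma(α+S, β+n).
So α = 48 − 30 = 18 and β = 13 − 7 = 6.

Gamma(shape=18, rate=6)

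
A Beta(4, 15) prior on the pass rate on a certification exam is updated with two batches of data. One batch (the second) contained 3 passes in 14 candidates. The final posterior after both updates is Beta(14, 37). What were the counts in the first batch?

7 passes and 11 failures

Sequential conjugate updates are equivalent to a single update on the pooled data, so total successes = posterior α − prior α and total failures = posterior β − prior β.
Total across both batches: 14−4=10 passes, 37−15=22 failures.
Subtract the second batch: 10−3=7 passes and 22−11=11 failures.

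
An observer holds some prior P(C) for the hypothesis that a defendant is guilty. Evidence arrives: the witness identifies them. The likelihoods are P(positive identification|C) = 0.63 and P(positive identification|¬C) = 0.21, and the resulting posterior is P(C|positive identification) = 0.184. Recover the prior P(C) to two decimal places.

In odds form, posterior odds = prior odds × likelihood ratio, so prior odds = posterior odds ÷ LR.
Posterior odds = 0.184/(1−0.184) = 0.2255. LR = 0.63/0.21 = 3.0000.
Prior odds = 0.2255/3.0000 = 0.0752, so P(C) = 0.0752/(1+0.0752) ≈ 0.07.

P(C) = 0.07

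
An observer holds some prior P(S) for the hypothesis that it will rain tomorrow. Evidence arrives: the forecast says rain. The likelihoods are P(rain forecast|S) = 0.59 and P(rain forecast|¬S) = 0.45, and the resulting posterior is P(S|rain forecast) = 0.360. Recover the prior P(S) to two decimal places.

In odds form, posterior odds = prior odds × likelihood ratio, so prior odds = posterior odds ÷ LR.
Posterior odds = 0.360/(1−0.360) = 0.5625. LR = 0.59/0.45 = 1.3111.
Prior odds = 0.5625/1.3111 = 0.4290, so P(S) = 0.4290/(1+0.4290) ≈ 0.30.

P(S) = 0.30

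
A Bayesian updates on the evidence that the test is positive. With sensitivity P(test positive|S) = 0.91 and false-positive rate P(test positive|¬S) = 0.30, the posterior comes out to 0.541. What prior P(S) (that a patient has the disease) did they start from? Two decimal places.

P(S) = 0.28

Bayes' rule in odds form gives O(S|E) = O(S)·[P(E|S)/P(E|¬S)], hence O(S) = O(S|E)/LR.
Posterior odds = 0.541/(1−0.541) = 1.1786. LR = 0.91/0.30 = 3.0333.
Prior odds = 1.1786/3.0333 = 0.3886, so P(S) = 0.3886/(1+0.3886) ≈ 0.28.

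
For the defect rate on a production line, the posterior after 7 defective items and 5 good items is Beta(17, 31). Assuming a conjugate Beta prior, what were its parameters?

Beta(10, 26)

Under Beta–binomial conjugacy the posterior parameters are (a+s, b+f).
So a = 17 − 7 = 10 and b = 31 − 5 = 26.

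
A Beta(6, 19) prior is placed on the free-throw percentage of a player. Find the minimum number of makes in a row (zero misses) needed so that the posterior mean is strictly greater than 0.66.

k = 31

After k makes and 0 misses the posterior is Beta(6+k, 19), with mean (6+k)/(6+19+k).
Set (6+k)/(25+k) > 0.66 and solve: k > (0.66·25 − 6)/(1 − 0.66) = 30.882.
The smallest integer exceeding 30.882 is 31.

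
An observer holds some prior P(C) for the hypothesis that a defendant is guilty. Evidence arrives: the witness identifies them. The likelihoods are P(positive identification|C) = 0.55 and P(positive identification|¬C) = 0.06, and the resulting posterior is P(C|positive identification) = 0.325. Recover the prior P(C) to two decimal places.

Bayes' rule in odds form gives O(C|E) = O(C)·[P(E|C)/P(E|¬C)], hence O(C) = O(C|E)/LR.
Posterior odds = 0.325/(1−0.325) = 0.4815. LR = 0.55/0.06 = 9.1667.
Prior odds = 0.4815/9.1667 = 0.0525, so P(C) = 0.0525/(1+0.0525) ≈ 0.05.

P(C) = 0.05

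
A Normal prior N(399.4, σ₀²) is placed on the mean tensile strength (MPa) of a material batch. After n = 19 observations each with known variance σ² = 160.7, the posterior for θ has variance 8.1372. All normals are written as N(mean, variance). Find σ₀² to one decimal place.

σ₀² = 214.6

For the Normal–Normal model with known σ², precisions add: τ_n = τ₀ + n/σ².
So 1/σ₀² = 1/8.1372 − 19/160.7 = 0.122892 − 0.118233 = 0.004659.
Hence σ₀² = 1/0.004659 ≈ 214.6.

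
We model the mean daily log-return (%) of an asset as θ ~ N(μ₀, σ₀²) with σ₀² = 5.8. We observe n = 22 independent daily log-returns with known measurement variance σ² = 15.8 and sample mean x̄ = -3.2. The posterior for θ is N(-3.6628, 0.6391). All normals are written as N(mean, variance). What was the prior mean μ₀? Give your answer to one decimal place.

μ₀ = -7.4

The posterior mean is a precision-weighted average: μ_n = (τ₀μ₀ + τ_data·x̄)/(τ₀+τ_data), with τ₀=1/σ₀² and τ_data=n/σ².
Here τ₀ = 1/5.8 = 0.172414 and τ_data = 22/15.8 = 1.392405, so τ_n = 1.564819.
Rearranging for μ₀: μ₀ = (μ_n·τ_n − τ_data·x̄)/τ₀ = (-3.6628·1.564819 − 1.392405·-3.2) / 0.172414 = -1.275923/0.172414 ≈ -7.4.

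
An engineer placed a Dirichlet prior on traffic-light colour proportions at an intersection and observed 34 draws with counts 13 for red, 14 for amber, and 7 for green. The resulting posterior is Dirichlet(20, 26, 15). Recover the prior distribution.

Dirichlet(7, 12, 8)

For a Dirichlet(α) prior with multinomial counts c, the posterior is Dirichlet(α + c) componentwise.
Subtract each count from the matching posterior parameter: 20−13=7, 26−14=12, 15−7=8.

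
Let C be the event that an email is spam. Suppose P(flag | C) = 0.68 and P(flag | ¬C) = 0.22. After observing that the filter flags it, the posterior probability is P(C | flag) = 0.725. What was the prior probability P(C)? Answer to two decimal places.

P(C) = 0.46

Bayes' rule in odds form gives O(C|E) = O(C)·[P(E|C)/P(E|¬C)], hence O(C) = O(C|E)/LR.
Posterior odds = 0.725/(1−0.725) = 2.6364. LR = 0.68/0.22 = 3.0909.
Prior odds = 2.6364/3.0909 = 0.8530, so P(C) = 0.8530/(1+0.8530) ≈ 0.46.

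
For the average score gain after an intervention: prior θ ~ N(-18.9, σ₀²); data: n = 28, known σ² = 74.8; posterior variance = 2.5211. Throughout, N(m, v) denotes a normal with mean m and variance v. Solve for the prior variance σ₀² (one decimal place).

σ₀² = 44.8

For the Normal–Normal model with known σ², precisions add: τ_n = τ₀ + n/σ².
So 1/σ₀² = 1/2.5211 − 28/74.8 = 0.396652 − 0.374332 = 0.022320.
Hence σ₀² = 1/0.022320 ≈ 44.8.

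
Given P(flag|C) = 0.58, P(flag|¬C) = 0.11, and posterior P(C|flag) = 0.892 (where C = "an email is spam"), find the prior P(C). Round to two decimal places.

In odds form, posterior odds = prior odds × likelihood ratio, so prior odds = posterior odds ÷ LR.
Posterior odds = 0.892/(1−0.892) = 8.2593. LR = 0.58/0.11 = 5.2727.
Prior odds = 8.2593/5.2727 = 1.5664, so P(C) = 1.5664/(1+1.5664) ≈ 0.61.

P(C) = 0.61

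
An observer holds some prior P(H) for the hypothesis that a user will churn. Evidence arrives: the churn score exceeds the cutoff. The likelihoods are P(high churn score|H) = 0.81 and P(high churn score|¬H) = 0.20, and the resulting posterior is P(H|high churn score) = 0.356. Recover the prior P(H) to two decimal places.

In odds form, posterior odds = prior odds × likelihood ratio, so prior odds = posterior odds ÷ LR.
Posterior odds = 0.356/(1−0.356) = 0.5528. LR = 0.81/0.20 = 4.0500.
Prior odds = 0.5528/4.0500 = 0.1365, so P(H) = 0.1365/(1+0.1365) ≈ 0.12.

P(H) = 0.12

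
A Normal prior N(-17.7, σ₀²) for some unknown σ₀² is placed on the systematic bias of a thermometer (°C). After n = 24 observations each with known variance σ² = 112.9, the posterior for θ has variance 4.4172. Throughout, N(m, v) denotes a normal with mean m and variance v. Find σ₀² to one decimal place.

σ₀² = 72.4

Posterior precision equals prior precision plus data precision: 1/σ_n² = 1/σ₀² + n/σ².
So 1/σ₀² = 1/4.4172 − 24/112.9 = 0.226388 − 0.212578 = 0.013810.
Hence σ₀² = 1/0.013810 ≈ 72.4.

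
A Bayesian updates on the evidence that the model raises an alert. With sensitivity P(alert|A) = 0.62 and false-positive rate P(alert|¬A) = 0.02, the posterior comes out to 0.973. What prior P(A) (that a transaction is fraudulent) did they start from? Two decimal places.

P(A) = 0.54

In odds form, posterior odds = prior odds × likelihood ratio, so prior odds = posterior odds ÷ LR.
Posterior odds = 0.973/(1−0.973) = 36.0370. LR = 0.62/0.02 = 31.0000.
Prior odds = 36.0370/31.0000 = 1.1625, so P(A) = 1.1625/(1+1.1625) ≈ 0.54.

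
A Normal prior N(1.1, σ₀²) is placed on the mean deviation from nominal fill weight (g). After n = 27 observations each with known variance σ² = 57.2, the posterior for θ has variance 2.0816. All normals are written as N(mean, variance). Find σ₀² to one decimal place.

Posterior precision equals prior precision plus data precision: 1/σ_n² = 1/σ₀² + n/σ².
So 1/σ₀² = 1/2.0816 − 27/57.2 = 0.480400 − 0.472028 = 0.008372.
Hence σ₀² = 1/0.008372 ≈ 119.4.

σ₀² = 119.4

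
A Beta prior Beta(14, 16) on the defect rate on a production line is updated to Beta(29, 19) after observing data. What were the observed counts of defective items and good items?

Under Beta–binomial conjugacy the posterior parameters are (α+s, β+f).
Match parameters: s=29−14=15, f=19−16=3.

15 defective items and 3 good items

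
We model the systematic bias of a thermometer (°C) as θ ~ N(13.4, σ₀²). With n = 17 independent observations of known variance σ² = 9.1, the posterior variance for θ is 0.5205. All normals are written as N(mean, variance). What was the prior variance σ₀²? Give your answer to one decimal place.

For the Normal–Normal model with known σ², precisions add: τ_n = τ₀ + n/σ².
So 1/σ₀² = 1/0.5205 − 17/9.1 = 1.921230 − 1.868132 = 0.053098.
Hence σ₀² = 1/0.053098 ≈ 18.8.

σ₀² = 18.8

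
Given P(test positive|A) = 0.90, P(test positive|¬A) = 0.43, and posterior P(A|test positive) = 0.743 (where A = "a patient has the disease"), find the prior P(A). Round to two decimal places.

In odds form, posterior odds = prior odds × likelihood ratio, so prior odds = posterior odds ÷ LR.
Posterior odds = 0.743/(1−0.743) = 2.8911. LR = 0.90/0.43 = 2.0930.
Prior odds = 2.8911/2.0930 = 1.3813, so P(A) = 1.3813/(1+1.3813) ≈ 0.58.

P(A) = 0.58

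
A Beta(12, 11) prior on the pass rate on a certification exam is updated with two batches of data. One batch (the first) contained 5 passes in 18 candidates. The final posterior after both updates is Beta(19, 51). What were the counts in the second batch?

2 passes and 27 failures

Sequential conjugate updates are equivalent to a single update on the pooled data, so total successes = posterior α − prior α and total failures = posterior β − prior β.
Total across both batches: 19−12=7 passes, 51−11=40 failures.
Subtract the first batch: 7−5=2 passes and 40−13=27 failures.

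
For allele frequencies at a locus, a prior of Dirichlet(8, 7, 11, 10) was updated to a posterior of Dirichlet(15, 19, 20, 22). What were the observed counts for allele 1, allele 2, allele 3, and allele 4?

counts (7, 12, 9, 12)

For a Dirichlet(α) prior with multinomial counts c, the posterior is Dirichlet(α + c) componentwise.
Counts are posterior − prior componentwise: 15−8=7, 19−7=12, 20−11=9, 22−10=12.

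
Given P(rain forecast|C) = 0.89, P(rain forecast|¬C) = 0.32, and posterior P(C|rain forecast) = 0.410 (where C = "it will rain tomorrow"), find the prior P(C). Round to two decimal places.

P(C) = 0.20

Bayes' rule in odds form gives O(C|E) = O(C)·[P(E|C)/P(E|¬C)], hence O(C) = O(C|E)/LR.
Posterior odds = 0.410/(1−0.410) = 0.6949. LR = 0.89/0.32 = 2.7812.
Prior odds = 0.6949/2.7812 = 0.2499, so P(C) = 0.2499/(1+0.2499) ≈ 0.20.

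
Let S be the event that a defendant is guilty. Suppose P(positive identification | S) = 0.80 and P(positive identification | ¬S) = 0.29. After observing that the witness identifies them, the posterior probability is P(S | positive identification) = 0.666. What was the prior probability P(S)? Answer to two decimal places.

Bayes' rule in odds form gives O(S|E) = O(S)·[P(E|S)/P(E|¬S)], hence O(S) = O(S|E)/LR.
Posterior odds = 0.666/(1−0.666) = 1.9940. LR = 0.80/0.29 = 2.7586.
Prior odds = 1.9940/2.7586 = 0.7228, so P(S) = 0.7228/(1+0.7228) ≈ 0.42.

P(S) = 0.42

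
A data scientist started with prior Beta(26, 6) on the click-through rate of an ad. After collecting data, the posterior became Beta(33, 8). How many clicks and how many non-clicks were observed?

7 clicks and 2 non-clicks

A Beta(α, β) prior with s successes and f failures in binomial data gives a Beta(α+s, β+f) posterior.
Match parameters: s=33−26=7, f=8−6=2.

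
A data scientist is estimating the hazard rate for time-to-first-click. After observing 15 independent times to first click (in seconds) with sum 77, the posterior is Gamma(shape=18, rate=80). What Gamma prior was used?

Gamma–exponential conjugacy: posterior shape = α + n, posterior rate = β + Σtᵢ.
So α = 18 − 15 = 3 and β = 80 − 77 = 3.

Gamma(shape=3, rate=3)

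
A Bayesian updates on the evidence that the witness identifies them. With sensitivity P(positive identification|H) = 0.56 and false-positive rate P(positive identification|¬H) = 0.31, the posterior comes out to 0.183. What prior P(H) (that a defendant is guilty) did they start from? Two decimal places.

P(H) = 0.11

In odds form, posterior odds = prior odds × likelihood ratio, so prior odds = posterior odds ÷ LR.
Posterior odds = 0.183/(1−0.183) = 0.2240. LR = 0.56/0.31 = 1.8065.
Prior odds = 0.2240/1.8065 = 0.1240, so P(H) = 0.1240/(1+0.1240) ≈ 0.11.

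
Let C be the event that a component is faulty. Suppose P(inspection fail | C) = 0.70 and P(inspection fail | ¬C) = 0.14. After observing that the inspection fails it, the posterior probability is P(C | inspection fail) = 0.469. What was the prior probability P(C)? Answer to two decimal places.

Bayes' rule in odds form gives O(C|E) = O(C)·[P(E|C)/P(E|¬C)], hence O(C) = O(C|E)/LR.
Posterior odds = 0.469/(1−0.469) = 0.8832. LR = 0.70/0.14 = 5.0000.
Prior odds = 0.8832/5.0000 = 0.1766, so P(C) = 0.1766/(1+0.1766) ≈ 0.15.

P(C) = 0.15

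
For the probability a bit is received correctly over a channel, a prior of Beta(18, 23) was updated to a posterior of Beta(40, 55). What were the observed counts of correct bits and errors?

22 correct bits and 32 errors

A Beta(α, β) prior with s successes and f failures in binomial data gives a Beta(α+s, β+f) posterior.
Match parameters: s=40−18=22, f=55−23=32.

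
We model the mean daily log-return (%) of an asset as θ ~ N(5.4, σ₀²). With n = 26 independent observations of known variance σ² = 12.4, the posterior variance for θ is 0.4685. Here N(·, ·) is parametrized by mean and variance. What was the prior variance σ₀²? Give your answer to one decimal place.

Posterior precision equals prior precision plus data precision: 1/σ_n² = 1/σ₀² + n/σ².
So 1/σ₀² = 1/0.4685 − 26/12.4 = 2.134472 − 2.096774 = 0.037698.
Hence σ₀² = 1/0.037698 ≈ 26.5.

σ₀² = 26.5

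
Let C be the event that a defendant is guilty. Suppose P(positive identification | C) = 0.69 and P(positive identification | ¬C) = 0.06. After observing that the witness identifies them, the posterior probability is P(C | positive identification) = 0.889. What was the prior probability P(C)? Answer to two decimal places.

In odds form, posterior odds = prior odds × likelihood ratio, so prior odds = posterior odds ÷ LR.
Posterior odds = 0.889/(1−0.889) = 8.0090. LR = 0.69/0.06 = 11.5000.
Prior odds = 8.0090/11.5000 = 0.6964, so P(C) = 0.6964/(1+0.6964) ≈ 0.41.

P(C) = 0.41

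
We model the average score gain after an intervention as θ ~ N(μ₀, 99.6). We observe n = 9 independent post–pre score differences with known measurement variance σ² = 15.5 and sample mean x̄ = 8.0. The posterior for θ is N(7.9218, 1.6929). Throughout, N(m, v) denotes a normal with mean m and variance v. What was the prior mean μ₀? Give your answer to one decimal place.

The posterior mean is a precision-weighted average: μ_n = (τ₀μ₀ + τ_data·x̄)/(τ₀+τ_data), with τ₀=1/σ₀² and τ_data=n/σ².
Here τ₀ = 1/99.6 = 0.010040 and τ_data = 9/15.5 = 0.580645, so τ_n = 0.590685.
Rearranging for μ₀: μ₀ = (μ_n·τ_n − τ_data·x̄)/τ₀ = (7.9218·0.590685 − 0.580645·8.0) / 0.010040 = 0.034128/0.010040 ≈ 3.4.

μ₀ = 3.4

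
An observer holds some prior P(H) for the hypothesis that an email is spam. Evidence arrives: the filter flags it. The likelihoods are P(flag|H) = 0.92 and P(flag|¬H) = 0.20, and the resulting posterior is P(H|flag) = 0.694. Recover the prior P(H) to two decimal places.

P(H) = 0.33

Bayes' rule in odds form gives O(H|E) = O(H)·[P(E|H)/P(E|¬H)], hence O(H) = O(H|E)/LR.
Posterior odds = 0.694/(1−0.694) = 2.2680. LR = 0.92/0.20 = 4.6000.
Prior odds = 2.2680/4.6000 = 0.4930, so P(H) = 0.4930/(1+0.4930) ≈ 0.33.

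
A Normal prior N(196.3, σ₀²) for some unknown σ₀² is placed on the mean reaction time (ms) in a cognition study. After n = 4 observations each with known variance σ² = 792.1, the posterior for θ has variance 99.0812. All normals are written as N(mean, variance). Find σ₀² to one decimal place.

σ₀² = 198.3

Posterior precision equals prior precision plus data precision: 1/σ_n² = 1/σ₀² + n/σ².
So 1/σ₀² = 1/99.0812 − 4/792.1 = 0.010093 − 0.005050 = 0.005043.
Hence σ₀² = 1/0.005043 ≈ 198.3.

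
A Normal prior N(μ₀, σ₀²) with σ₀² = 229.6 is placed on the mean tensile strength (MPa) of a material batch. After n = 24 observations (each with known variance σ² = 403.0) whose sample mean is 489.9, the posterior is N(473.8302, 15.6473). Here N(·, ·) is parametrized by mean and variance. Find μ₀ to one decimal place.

μ₀ = 254.1

The posterior mean is a precision-weighted average: μ_n = (τ₀μ₀ + τ_data·x̄)/(τ₀+τ_data), with τ₀=1/σ₀² and τ_data=n/σ².
Here τ₀ = 1/229.6 = 0.004355 and τ_data = 24/403.0 = 0.059553, so τ_n = 0.063908.
Rearranging for μ₀: μ₀ = (μ_n·τ_n − τ_data·x̄)/τ₀ = (473.8302·0.063908 − 0.059553·489.9) / 0.004355 = 1.106526/0.004355 ≈ 254.1.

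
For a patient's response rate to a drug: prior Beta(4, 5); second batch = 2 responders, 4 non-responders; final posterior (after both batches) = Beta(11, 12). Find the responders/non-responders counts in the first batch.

Because Beta–binomial updating is additive in the counts, the combined data contributed (α_post−α_prior, β_post−β_prior) successes and failures.
Total across both batches: 11−4=7 responders, 12−5=7 non-responders.
Subtract the second batch: 7−2=5 responders and 7−4=3 non-responders.

5 responders and 3 non-responders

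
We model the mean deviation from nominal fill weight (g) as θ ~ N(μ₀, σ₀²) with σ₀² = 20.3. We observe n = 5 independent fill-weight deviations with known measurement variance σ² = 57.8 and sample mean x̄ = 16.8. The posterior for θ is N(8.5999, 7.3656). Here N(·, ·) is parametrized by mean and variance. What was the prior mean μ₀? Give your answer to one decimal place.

With known observation variance, the Normal–Normal posterior has precision τ_n = τ₀ + n/σ² and mean μ_n = (τ₀μ₀ + (n/σ²)x̄)/τ_n.
Here τ₀ = 1/20.3 = 0.049261 and τ_data = 5/57.8 = 0.086505, so τ_n = 0.135766.
Rearranging for μ₀: μ₀ = (μ_n·τ_n − τ_data·x̄)/τ₀ = (8.5999·0.135766 − 0.086505·16.8) / 0.049261 = -0.285710/0.049261 ≈ -5.8.

μ₀ = -5.8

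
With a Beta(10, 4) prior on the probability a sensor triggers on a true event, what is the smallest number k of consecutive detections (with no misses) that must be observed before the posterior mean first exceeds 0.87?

k = 17

After k detections and 0 misses the posterior is Beta(10+k, 4), with mean (10+k)/(10+4+k).
Set (10+k)/(14+k) > 0.87 and solve: k > (0.87·14 − 10)/(1 − 0.87) = 16.769.
The smallest integer exceeding 16.769 is 17, and checking k=17: (27)/(31) = 0.8710 > 0.87.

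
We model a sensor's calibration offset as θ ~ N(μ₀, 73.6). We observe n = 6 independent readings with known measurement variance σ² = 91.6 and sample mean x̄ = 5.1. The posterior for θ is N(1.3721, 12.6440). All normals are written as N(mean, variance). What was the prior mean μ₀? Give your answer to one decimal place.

μ₀ = -16.6

With known observation variance, the Normal–Normal posterior has precision τ_n = τ₀ + n/σ² and mean μ_n = (τ₀μ₀ + (n/σ²)x̄)/τ_n.
Here τ₀ = 1/73.6 = 0.013587 and τ_data = 6/91.6 = 0.065502, so τ_n = 0.079089.
Rearranging for μ₀: μ₀ = (μ_n·τ_n − τ_data·x̄)/τ₀ = (1.3721·0.079089 − 0.065502·5.1) / 0.013587 = -0.225542/0.013587 ≈ -16.6.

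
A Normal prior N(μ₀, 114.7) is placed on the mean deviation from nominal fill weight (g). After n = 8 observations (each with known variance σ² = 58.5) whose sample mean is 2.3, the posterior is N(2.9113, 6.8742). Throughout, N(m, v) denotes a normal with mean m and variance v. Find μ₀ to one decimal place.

With known observation variance, the Normal–Normal posterior has precision τ_n = τ₀ + n/σ² and mean μ_n = (τ₀μ₀ + (n/σ²)x̄)/τ_n.
Here τ₀ = 1/114.7 = 0.008718 and τ_data = 8/58.5 = 0.136752, so τ_n = 0.145470.
Rearranging for μ₀: μ₀ = (μ_n·τ_n − τ_data·x̄)/τ₀ = (2.9113·0.145470 − 0.136752·2.3) / 0.008718 = 0.108977/0.008718 ≈ 12.5.

μ₀ = 12.5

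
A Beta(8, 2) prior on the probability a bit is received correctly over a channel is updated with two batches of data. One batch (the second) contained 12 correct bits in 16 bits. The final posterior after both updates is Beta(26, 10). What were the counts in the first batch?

6 correct bits and 4 errors

Because Beta–binomial updating is additive in the counts, the combined data contributed (α_post−α_prior, β_post−β_prior) successes and failures.
Total across both batches: 26−8=18 correct bits, 10−2=8 errors.
Subtract the second batch: 18−12=6 correct bits and 8−4=4 errors.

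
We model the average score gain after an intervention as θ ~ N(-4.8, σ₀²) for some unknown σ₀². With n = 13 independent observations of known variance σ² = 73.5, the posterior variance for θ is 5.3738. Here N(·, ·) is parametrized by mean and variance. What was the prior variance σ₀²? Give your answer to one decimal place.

For the Normal–Normal model with known σ², precisions add: τ_n = τ₀ + n/σ².
So 1/σ₀² = 1/5.3738 − 13/73.5 = 0.186088 − 0.176871 = 0.009217.
Hence σ₀² = 1/0.009217 ≈ 108.5.

σ₀² = 108.5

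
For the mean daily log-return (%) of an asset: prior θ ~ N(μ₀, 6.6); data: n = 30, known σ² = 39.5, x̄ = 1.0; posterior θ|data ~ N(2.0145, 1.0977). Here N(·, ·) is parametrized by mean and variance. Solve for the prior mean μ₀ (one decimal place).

The posterior mean is a precision-weighted average: μ_n = (τ₀μ₀ + τ_data·x̄)/(τ₀+τ_data), with τ₀=1/σ₀² and τ_data=n/σ².
Here τ₀ = 1/6.6 = 0.151515 and τ_data = 30/39.5 = 0.759494, so τ_n = 0.911009.
Rearranging for μ₀: μ₀ = (μ_n·τ_n − τ_data·x̄)/τ₀ = (2.0145·0.911009 − 0.759494·1.0) / 0.151515 = 1.075734/0.151515 ≈ 7.1.

μ₀ = 7.1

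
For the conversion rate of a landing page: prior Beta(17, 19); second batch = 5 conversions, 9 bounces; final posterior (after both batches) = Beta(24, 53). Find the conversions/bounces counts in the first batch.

2 conversions and 25 bounces

Because Beta–binomial updating is additive in the counts, the combined data contributed (α_post−α_prior, β_post−β_prior) successes and failures.
Total across both batches: 24−17=7 conversions, 53−19=34 bounces.
Subtract the second batch: 7−5=2 conversions and 34−9=25 bounces.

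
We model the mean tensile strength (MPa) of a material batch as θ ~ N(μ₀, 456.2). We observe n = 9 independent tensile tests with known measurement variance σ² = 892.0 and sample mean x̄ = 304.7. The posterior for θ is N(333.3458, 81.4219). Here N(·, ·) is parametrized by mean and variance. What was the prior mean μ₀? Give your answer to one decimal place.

With known observation variance, the Normal–Normal posterior has precision τ_n = τ₀ + n/σ² and mean μ_n = (τ₀μ₀ + (n/σ²)x̄)/τ_n.
Here τ₀ = 1/456.2 = 0.002192 and τ_data = 9/892.0 = 0.010090, so τ_n = 0.012282.
Rearranging for μ₀: μ₀ = (μ_n·τ_n − τ_data·x̄)/τ₀ = (333.3458·0.012282 − 0.010090·304.7) / 0.002192 = 1.019730/0.002192 ≈ 465.2.

μ₀ = 465.2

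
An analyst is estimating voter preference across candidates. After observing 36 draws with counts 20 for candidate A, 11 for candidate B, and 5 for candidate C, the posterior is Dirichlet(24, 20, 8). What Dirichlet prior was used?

For a Dirichlet(α) prior with multinomial counts c, the posterior is Dirichlet(α + c) componentwise.
Subtract each count from the matching posterior parameter: 24−20=4, 20−11=9, 8−5=3.

Dirichlet(4, 9, 3)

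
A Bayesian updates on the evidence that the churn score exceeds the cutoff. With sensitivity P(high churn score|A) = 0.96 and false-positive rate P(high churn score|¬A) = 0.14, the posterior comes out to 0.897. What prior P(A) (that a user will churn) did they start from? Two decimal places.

In odds form, posterior odds = prior odds × likelihood ratio, so prior odds = posterior odds ÷ LR.
Posterior odds = 0.897/(1−0.897) = 8.7087. LR = 0.96/0.14 = 6.8571.
Prior odds = 8.7087/6.8571 = 1.2700, so P(A) = 1.2700/(1+1.2700) ≈ 0.56.

P(A) = 0.56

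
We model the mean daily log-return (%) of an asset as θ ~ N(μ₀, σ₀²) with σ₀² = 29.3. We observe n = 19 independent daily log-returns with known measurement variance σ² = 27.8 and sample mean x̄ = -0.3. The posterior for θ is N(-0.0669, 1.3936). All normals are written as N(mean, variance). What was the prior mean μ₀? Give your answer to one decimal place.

The posterior mean is a precision-weighted average: μ_n = (τ₀μ₀ + τ_data·x̄)/(τ₀+τ_data), with τ₀=1/σ₀² and τ_data=n/σ².
Here τ₀ = 1/29.3 = 0.034130 and τ_data = 19/27.8 = 0.683453, so τ_n = 0.717583.
Rearranging for μ₀: μ₀ = (μ_n·τ_n − τ_data·x̄)/τ₀ = (-0.0669·0.717583 − 0.683453·-0.3) / 0.034130 = 0.157030/0.034130 ≈ 4.6.

μ₀ = 4.6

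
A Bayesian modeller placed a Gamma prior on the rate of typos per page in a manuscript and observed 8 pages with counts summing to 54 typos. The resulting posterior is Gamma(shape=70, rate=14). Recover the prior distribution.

Gamma(shape=16, rate=6)

Gamma–Poisson conjugacy: posterior shape = α + Σxᵢ, posterior rate = β + n.
So α = 70 − 54 = 16 and β = 14 − 8 = 6.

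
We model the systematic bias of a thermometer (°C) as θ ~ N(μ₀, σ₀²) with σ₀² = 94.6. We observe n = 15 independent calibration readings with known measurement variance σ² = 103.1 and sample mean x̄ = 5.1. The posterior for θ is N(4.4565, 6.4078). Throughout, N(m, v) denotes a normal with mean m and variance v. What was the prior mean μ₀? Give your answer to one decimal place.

The posterior mean is a precision-weighted average: μ_n = (τ₀μ₀ + τ_data·x̄)/(τ₀+τ_data), with τ₀=1/σ₀² and τ_data=n/σ².
Here τ₀ = 1/94.6 = 0.010571 and τ_data = 15/103.1 = 0.145490, so τ_n = 0.156061.
Rearranging for μ₀: μ₀ = (μ_n·τ_n − τ_data·x̄)/τ₀ = (4.4565·0.156061 − 0.145490·5.1) / 0.010571 = -0.046513/0.010571 ≈ -4.4.

μ₀ = -4.4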